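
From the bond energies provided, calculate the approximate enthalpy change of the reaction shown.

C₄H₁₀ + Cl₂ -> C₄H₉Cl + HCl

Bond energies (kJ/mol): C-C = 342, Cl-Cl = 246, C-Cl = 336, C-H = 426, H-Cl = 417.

Bonds broken (reactants):
  C-C: 3 × 342 = 1026
  C-H: 10 × 426 = 4260
  Cl-Cl: 1 × 246 = 246
  Σ(broken) = 5532 kJ
Bonds formed (products):
  C-C: 3 × 342 = 1026
  C-Cl: 1 × 336 = 336
  C-H: 9 × 426 = 3834
  H-Cl: 1 × 417 = 417
  Σ(formed) = 5613 kJ
ΔH = Σ(broken) − Σ(formed) = 5532 − 5613 = −81 kJ

ΔH ≈ −81 kJ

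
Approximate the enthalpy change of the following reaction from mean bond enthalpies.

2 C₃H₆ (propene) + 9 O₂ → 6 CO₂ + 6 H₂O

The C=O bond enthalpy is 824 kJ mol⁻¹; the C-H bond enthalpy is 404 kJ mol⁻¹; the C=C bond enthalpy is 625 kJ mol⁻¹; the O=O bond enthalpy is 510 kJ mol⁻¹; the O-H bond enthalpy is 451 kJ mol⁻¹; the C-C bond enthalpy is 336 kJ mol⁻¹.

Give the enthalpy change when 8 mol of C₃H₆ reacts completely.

Bonds broken (reactants):
  C-C: 2 × 336 = 672
  C-H: 12 × 404 = 4848
  C=C: 2 × 625 = 1250
  O=O: 9 × 510 = 4590
  Σ(broken) = 11360 kJ
Bonds formed (products):
  C=O: 12 × 824 = 9888
  O-H: 12 × 451 = 5412
  Σ(formed) = 15300 kJ
ΔH = Σ(broken) − Σ(formed) = 11360 − 15300 = −3940 kJ
For 4× the reaction as written: 4 × (−3940) = −15760 kJ

ΔH = −15760 kJ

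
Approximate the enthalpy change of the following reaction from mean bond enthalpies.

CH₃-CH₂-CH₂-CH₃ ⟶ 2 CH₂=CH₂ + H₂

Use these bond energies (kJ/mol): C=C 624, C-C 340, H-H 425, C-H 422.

Bonds broken (reactants):
  C-C: 3 × 340 = 1020
  C-H: 10 × 422 = 4220
  Σ(broken) = 5240 kJ
Bonds formed (products):
  C-H: 8 × 422 = 3376
  C=C: 2 × 624 = 1248
  H-H: 1 × 425 = 425
  Σ(formed) = 5049 kJ
ΔH = Σ(broken) − Σ(formed) = 5240 − 5049 = +191 kJ

ΔH ≈ +191 kJ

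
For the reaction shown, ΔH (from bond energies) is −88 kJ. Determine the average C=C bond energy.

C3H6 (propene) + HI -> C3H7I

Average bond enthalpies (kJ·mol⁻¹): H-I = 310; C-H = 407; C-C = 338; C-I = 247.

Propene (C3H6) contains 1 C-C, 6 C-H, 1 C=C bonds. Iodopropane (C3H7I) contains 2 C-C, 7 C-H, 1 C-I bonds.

Let D be the C=C bond energy.
Σ(broken) = 1×338 + 6×407 + 1×D + 1×310 = 3090 + D
Σ(formed) = 2×338 + 7×407 + 1×247 = 3772
ΔH = Σ(broken) − Σ(formed) = (3090 + D) − (3772) = −682 + D
Setting this equal to −88 kJ gives D = 594 kJ/mol.

D(C=C) ≈ 594 kJ/mol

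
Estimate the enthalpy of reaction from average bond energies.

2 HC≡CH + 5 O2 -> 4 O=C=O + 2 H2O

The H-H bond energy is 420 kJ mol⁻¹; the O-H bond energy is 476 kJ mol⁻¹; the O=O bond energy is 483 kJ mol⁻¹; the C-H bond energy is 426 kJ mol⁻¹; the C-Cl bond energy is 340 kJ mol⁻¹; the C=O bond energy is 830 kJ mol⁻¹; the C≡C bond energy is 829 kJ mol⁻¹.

ΔH ≈ −2767 kJ

Bonds broken (reactants):
  C≡C: 2 × 829 = 1658
  C-H: 4 × 426 = 1704
  O=O: 5 × 483 = 2415
  Σ(broken) = 5777 kJ
Bonds formed (products):
  C=O: 8 × 830 = 6640
  O-H: 4 × 476 = 1904
  Σ(formed) = 8544 kJ
ΔH = Σ(broken) − Σ(formed) = 5777 − 8544 = −2767 kJ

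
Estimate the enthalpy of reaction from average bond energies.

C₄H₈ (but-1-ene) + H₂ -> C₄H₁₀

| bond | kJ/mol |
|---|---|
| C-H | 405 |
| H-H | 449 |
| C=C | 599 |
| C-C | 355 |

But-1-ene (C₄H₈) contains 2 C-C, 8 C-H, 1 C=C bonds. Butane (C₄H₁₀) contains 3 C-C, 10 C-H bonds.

ΔH ≈ −117 kJ

Bonds broken (reactants):
  C-C: 2 × 355 = 710
  C-H: 8 × 405 = 3240
  C=C: 1 × 599 = 599
  H-H: 1 × 449 = 449
  Σ(broken) = 4998 kJ
Bonds formed (products):
  C-C: 3 × 355 = 1065
  C-H: 10 × 405 = 4050
  Σ(formed) = 5115 kJ
ΔH = Σ(broken) − Σ(formed) = 4998 − 5115 = −117 kJ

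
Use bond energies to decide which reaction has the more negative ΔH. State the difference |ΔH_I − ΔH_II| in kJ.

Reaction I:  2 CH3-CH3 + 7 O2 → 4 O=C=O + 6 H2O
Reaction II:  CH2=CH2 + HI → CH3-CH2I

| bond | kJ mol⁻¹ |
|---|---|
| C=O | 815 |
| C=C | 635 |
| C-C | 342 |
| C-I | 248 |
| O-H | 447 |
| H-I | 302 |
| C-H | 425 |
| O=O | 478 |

Reaction I, by 2676 kJ

Reaction I:
  Bonds broken (reactants):
    C-C: 2 × 342 = 684
    C-H: 12 × 425 = 5100
    O=O: 7 × 478 = 3346
    Σ(broken) = 9130 kJ
  Bonds formed (products):
    C=O: 8 × 815 = 6520
    O-H: 12 × 447 = 5364
    Σ(formed) = 11884 kJ
  ΔH_I = 9130 − 11884 = −2754 kJ
Reaction II:
  Bonds broken (reactants):
    C-H: 4 × 425 = 1700
    C=C: 1 × 635 = 635
    H-I: 1 × 302 = 302
    Σ(broken) = 2637 kJ
  Bonds formed (products):
    C-C: 1 × 342 = 342
    C-H: 5 × 425 = 2125
    C-I: 1 × 248 = 248
    Σ(formed) = 2715 kJ
  ΔH_II = 2637 − 2715 = −78 kJ
ΔH_I − ΔH_II = −2676 kJ, so reaction I has the more negative ΔH; |ΔH_I − ΔH_II| = 2676 kJ.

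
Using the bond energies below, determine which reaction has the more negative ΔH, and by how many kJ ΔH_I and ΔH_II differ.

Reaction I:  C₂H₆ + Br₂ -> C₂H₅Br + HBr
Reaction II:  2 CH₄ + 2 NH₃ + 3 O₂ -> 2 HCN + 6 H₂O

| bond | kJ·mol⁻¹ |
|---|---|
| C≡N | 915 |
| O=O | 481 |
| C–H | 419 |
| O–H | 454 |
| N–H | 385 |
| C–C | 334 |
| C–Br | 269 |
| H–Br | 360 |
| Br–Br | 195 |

Reaction II, by 996 kJ

Reaction I:
  Bonds broken (reactants):
    Br–Br: 1 × 195 = 195
    C–C: 1 × 334 = 334
    C–H: 6 × 419 = 2514
    Σ(broken) = 3043 kJ
  Bonds formed (products):
    C–Br: 1 × 269 = 269
    C–C: 1 × 334 = 334
    C–H: 5 × 419 = 2095
    H–Br: 1 × 360 = 360
    Σ(formed) = 3058 kJ
  ΔH_I = 3043 − 3058 = −15 kJ
Reaction II:
  Bonds broken (reactants):
    C–H: 8 × 419 = 3352
    N–H: 6 × 385 = 2310
    O=O: 3 × 481 = 1443
    Σ(broken) = 7105 kJ
  Bonds formed (products):
    C≡N: 2 × 915 = 1830
    C–H: 2 × 419 = 838
    O–H: 12 × 454 = 5448
    Σ(formed) = 8116 kJ
  ΔH_II = 7105 − 8116 = −1011 kJ
ΔH_I − ΔH_II = +996 kJ, so reaction II has the more negative ΔH; |ΔH_I − ΔH_II| = 996 kJ.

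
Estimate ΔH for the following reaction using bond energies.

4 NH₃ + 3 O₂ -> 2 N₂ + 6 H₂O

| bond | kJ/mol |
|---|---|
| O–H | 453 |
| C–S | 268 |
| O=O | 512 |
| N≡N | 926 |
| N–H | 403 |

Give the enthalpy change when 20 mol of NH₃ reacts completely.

ΔH = −4580 kJ

Bonds broken (reactants):
  N–H: 12 × 403 = 4836
  O=O: 3 × 512 = 1536
  Σ(broken) = 6372 kJ
Bonds formed (products):
  N≡N: 2 × 926 = 1852
  O–H: 12 × 453 = 5436
  Σ(formed) = 7288 kJ
ΔH = Σ(broken) − Σ(formed) = 6372 − 7288 = −916 kJ
For 5× the reaction as written: 5 × (−916) = −4580 kJ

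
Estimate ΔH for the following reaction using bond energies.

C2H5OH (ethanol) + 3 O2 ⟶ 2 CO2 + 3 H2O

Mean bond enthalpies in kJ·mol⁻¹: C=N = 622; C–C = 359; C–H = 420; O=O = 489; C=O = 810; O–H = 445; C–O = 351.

Bonds broken (reactants):
  C–C: 1 × 359 = 359
  C–H: 5 × 420 = 2100
  C–O: 1 × 351 = 351
  O–H: 1 × 445 = 445
  O=O: 3 × 489 = 1467
  Σ(broken) = 4722 kJ
Bonds formed (products):
  C=O: 4 × 810 = 3240
  O–H: 6 × 445 = 2670
  Σ(formed) = 5910 kJ
ΔH = Σ(broken) − Σ(formed) = 4722 − 5910 = −1188 kJ

ΔH ≈ −1188 kJ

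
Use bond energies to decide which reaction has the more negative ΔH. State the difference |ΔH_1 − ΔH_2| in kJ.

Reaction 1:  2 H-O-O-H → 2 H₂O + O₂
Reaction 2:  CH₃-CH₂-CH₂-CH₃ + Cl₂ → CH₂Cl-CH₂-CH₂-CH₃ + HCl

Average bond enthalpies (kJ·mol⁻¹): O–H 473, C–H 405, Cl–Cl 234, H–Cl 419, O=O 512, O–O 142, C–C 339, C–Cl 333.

Reaction 1:
  Bonds broken (reactants):
    O–H: 4 × 473 = 1892
    O–O: 2 × 142 = 284
    Σ(broken) = 2176 kJ
  Bonds formed (products):
    O–H: 4 × 473 = 1892
    O=O: 1 × 512 = 512
    Σ(formed) = 2404 kJ
  ΔH_1 = 2176 − 2404 = −228 kJ
Reaction 2:
  Bonds broken (reactants):
    C–C: 3 × 339 = 1017
    C–H: 10 × 405 = 4050
    Cl–Cl: 1 × 234 = 234
    Σ(broken) = 5301 kJ
  Bonds formed (products):
    C–C: 3 × 339 = 1017
    C–Cl: 1 × 333 = 333
    C–H: 9 × 405 = 3645
    H–Cl: 1 × 419 = 419
    Σ(formed) = 5414 kJ
  ΔH_2 = 5301 − 5414 = −113 kJ
ΔH_1 − ΔH_2 = −115 kJ, so reaction 1 has the more negative ΔH; |ΔH_1 − ΔH_2| = 115 kJ.

Reaction 1, by 115 kJ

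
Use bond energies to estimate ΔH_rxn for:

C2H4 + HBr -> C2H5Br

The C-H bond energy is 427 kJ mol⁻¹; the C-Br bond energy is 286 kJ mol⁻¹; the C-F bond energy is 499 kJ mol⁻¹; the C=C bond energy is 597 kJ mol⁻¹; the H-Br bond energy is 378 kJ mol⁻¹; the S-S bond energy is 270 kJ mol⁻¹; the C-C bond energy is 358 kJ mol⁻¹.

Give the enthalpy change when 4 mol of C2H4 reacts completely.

ΔH = −384 kJ

Bonds broken (reactants):
  C-H: 4 × 427 = 1708
  C=C: 1 × 597 = 597
  H-Br: 1 × 378 = 378
  Σ(broken) = 2683 kJ
Bonds formed (products):
  C-Br: 1 × 286 = 286
  C-C: 1 × 358 = 358
  C-H: 5 × 427 = 2135
  Σ(formed) = 2779 kJ
ΔH = Σ(broken) − Σ(formed) = 2683 − 2779 = −96 kJ
For 4× the reaction as written: 4 × (−96) = −384 kJ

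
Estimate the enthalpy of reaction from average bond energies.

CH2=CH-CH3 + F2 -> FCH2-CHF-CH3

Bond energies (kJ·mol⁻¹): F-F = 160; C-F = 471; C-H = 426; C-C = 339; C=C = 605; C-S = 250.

ΔH ≈ −516 kJ

Bonds broken (reactants):
  C-C: 1 × 339 = 339
  C-H: 6 × 426 = 2556
  C=C: 1 × 605 = 605
  F-F: 1 × 160 = 160
  Σ(broken) = 3660 kJ
Bonds formed (products):
  C-C: 2 × 339 = 678
  C-F: 2 × 471 = 942
  C-H: 6 × 426 = 2556
  Σ(formed) = 4176 kJ
ΔH = Σ(broken) − Σ(formed) = 3660 − 4176 = −516 kJ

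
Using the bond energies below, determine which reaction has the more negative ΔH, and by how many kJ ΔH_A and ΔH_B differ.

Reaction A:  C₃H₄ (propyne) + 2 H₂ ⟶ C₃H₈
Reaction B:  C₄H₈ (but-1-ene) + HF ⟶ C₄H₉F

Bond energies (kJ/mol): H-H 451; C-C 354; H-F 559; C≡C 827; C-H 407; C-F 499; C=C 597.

Reaction A:
  Bonds broken (reactants):
    C≡C: 1 × 827 = 827
    C-C: 1 × 354 = 354
    C-H: 4 × 407 = 1628
    H-H: 2 × 451 = 902
    Σ(broken) = 3711 kJ
  Bonds formed (products):
    C-C: 2 × 354 = 708
    C-H: 8 × 407 = 3256
    Σ(formed) = 3964 kJ
  ΔH_A = 3711 − 3964 = −253 kJ
Reaction B:
  Bonds broken (reactants):
    C-C: 2 × 354 = 708
    C-H: 8 × 407 = 3256
    C=C: 1 × 597 = 597
    H-F: 1 × 559 = 559
    Σ(broken) = 5120 kJ
  Bonds formed (products):
    C-C: 3 × 354 = 1062
    C-F: 1 × 499 = 499
    C-H: 9 × 407 = 3663
    Σ(formed) = 5224 kJ
  ΔH_B = 5120 − 5224 = −104 kJ
ΔH_A − ΔH_B = −149 kJ, so reaction A has the more negative ΔH; |ΔH_A − ΔH_B| = 149 kJ.

Reaction A, by 149 kJ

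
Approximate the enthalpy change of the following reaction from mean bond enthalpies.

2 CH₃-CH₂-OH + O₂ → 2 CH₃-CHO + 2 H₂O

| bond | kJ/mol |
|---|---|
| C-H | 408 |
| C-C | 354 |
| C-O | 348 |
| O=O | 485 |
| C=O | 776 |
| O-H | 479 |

Bonds broken (reactants):
  C-C: 2 × 354 = 708
  C-H: 10 × 408 = 4080
  C-O: 2 × 348 = 696
  O-H: 2 × 479 = 958
  O=O: 1 × 485 = 485
  Σ(broken) = 6927 kJ
Bonds formed (products):
  C-C: 2 × 354 = 708
  C-H: 8 × 408 = 3264
  C=O: 2 × 776 = 1552
  O-H: 4 × 479 = 1916
  Σ(formed) = 7440 kJ
ΔH = Σ(broken) − Σ(formed) = 6927 − 7440 = −513 kJ

ΔH ≈ −513 kJ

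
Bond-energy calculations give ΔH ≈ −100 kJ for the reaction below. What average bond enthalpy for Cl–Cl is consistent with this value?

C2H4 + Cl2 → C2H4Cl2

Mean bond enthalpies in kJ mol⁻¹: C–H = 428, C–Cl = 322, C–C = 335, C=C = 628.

Let D be the Cl–Cl bond energy.
Σ(broken) = 4×428 + 1×628 + 1×D = 2340 + D
Σ(formed) = 1×335 + 2×322 + 4×428 = 2691
ΔH = Σ(broken) − Σ(formed) = (2340 + D) − (2691) = −351 + D
Setting this equal to −100 kJ gives D = 251 kJ/mol.

D(Cl–Cl) ≈ 251 kJ/mol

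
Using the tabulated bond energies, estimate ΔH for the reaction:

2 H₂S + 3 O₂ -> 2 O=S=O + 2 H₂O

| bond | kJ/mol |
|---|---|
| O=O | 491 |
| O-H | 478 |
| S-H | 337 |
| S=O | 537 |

ΔH ≈ −1239 kJ

Bonds broken (reactants):
  O=O: 3 × 491 = 1473
  S-H: 4 × 337 = 1348
  Σ(broken) = 2821 kJ
Bonds formed (products):
  O-H: 4 × 478 = 1912
  S=O: 4 × 537 = 2148
  Σ(formed) = 4060 kJ
ΔH = Σ(broken) − Σ(formed) = 2821 − 4060 = −1239 kJ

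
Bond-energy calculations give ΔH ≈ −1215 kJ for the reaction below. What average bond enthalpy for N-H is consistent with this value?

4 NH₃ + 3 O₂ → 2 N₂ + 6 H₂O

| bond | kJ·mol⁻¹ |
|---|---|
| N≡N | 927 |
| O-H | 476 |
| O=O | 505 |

D(N-H) ≈ 403 kJ/mol

Let D be the N-H bond energy.
Σ(broken) = 12×D + 3×505 = 1515 + 12D
Σ(formed) = 2×927 + 12×476 = 7566
ΔH = Σ(broken) − Σ(formed) = (1515 + 12D) − (7566) = −6051 + 12D
Setting this equal to −1215 kJ gives 12D = 4836, so D = 403 kJ/mol.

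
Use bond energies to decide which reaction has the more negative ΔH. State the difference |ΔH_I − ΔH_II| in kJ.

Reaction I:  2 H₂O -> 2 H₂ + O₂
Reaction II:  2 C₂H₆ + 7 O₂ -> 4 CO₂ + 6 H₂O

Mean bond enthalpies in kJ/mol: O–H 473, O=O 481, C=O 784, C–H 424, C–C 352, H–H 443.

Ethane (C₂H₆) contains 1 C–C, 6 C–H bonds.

Reaction I:
  Bonds broken (reactants):
    O–H: 4 × 473 = 1892
    Σ(broken) = 1892 kJ
  Bonds formed (products):
    H–H: 2 × 443 = 886
    O=O: 1 × 481 = 481
    Σ(formed) = 1367 kJ
  ΔH_I = 1892 − 1367 = +525 kJ
Reaction II:
  Bonds broken (reactants):
    C–C: 2 × 352 = 704
    C–H: 12 × 424 = 5088
    O=O: 7 × 481 = 3367
    Σ(broken) = 9159 kJ
  Bonds formed (products):
    C=O: 8 × 784 = 6272
    O–H: 12 × 473 = 5676
    Σ(formed) = 11948 kJ
  ΔH_II = 9159 − 11948 = −2789 kJ
ΔH_I − ΔH_II = +3314 kJ, so reaction II has the more negative ΔH; |ΔH_I − ΔH_II| = 3314 kJ.

Reaction II, by 3314 kJ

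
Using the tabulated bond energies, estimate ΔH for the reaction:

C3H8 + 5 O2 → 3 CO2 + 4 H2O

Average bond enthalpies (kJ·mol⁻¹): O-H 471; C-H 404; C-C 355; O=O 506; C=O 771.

ΔH ≈ −1922 kJ

Bonds broken (reactants):
  C-C: 2 × 355 = 710
  C-H: 8 × 404 = 3232
  O=O: 5 × 506 = 2530
  Σ(broken) = 6472 kJ
Bonds formed (products):
  C=O: 6 × 771 = 4626
  O-H: 8 × 471 = 3768
  Σ(formed) = 8394 kJ
ΔH = Σ(broken) − Σ(formed) = 6472 − 8394 = −1922 kJ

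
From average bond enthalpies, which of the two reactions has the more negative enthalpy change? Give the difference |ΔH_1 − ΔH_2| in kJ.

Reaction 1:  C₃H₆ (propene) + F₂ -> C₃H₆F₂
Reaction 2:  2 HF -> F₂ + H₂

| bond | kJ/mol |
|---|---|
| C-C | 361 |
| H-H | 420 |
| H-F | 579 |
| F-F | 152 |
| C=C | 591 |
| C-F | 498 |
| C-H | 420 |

Reaction 1:
  Bonds broken (reactants):
    C-C: 1 × 361 = 361
    C-H: 6 × 420 = 2520
    C=C: 1 × 591 = 591
    F-F: 1 × 152 = 152
    Σ(broken) = 3624 kJ
  Bonds formed (products):
    C-C: 2 × 361 = 722
    C-F: 2 × 498 = 996
    C-H: 6 × 420 = 2520
    Σ(formed) = 4238 kJ
  ΔH_1 = 3624 − 4238 = −614 kJ
Reaction 2:
  Bonds broken (reactants):
    H-F: 2 × 579 = 1158
    Σ(broken) = 1158 kJ
  Bonds formed (products):
    F-F: 1 × 152 = 152
    H-H: 1 × 420 = 420
    Σ(formed) = 572 kJ
  ΔH_2 = 1158 − 572 = +586 kJ
ΔH_1 − ΔH_2 = −1200 kJ, so reaction 1 has the more negative ΔH; |ΔH_1 − ΔH_2| = 1200 kJ.

Reaction 1, by 1200 kJ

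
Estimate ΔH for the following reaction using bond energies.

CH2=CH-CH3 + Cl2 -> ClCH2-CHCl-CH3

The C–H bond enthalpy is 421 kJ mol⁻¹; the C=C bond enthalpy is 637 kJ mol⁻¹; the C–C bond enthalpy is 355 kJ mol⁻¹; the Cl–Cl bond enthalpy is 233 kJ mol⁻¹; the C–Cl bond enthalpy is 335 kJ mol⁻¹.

ΔH ≈ −155 kJ

Bonds broken (reactants):
  C–C: 1 × 355 = 355
  C–H: 6 × 421 = 2526
  C=C: 1 × 637 = 637
  Cl–Cl: 1 × 233 = 233
  Σ(broken) = 3751 kJ
Bonds formed (products):
  C–C: 2 × 355 = 710
  C–Cl: 2 × 335 = 670
  C–H: 6 × 421 = 2526
  Σ(formed) = 3906 kJ
ΔH = Σ(broken) − Σ(formed) = 3751 − 3906 = −155 kJ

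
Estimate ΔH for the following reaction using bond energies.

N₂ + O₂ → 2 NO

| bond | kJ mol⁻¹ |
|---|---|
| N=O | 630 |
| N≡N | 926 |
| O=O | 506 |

ΔH ≈ +172 kJ

Bonds broken (reactants):
  N≡N: 1 × 926 = 926
  O=O: 1 × 506 = 506
  Σ(broken) = 1432 kJ
Bonds formed (products):
  N=O: 2 × 630 = 1260
  Σ(formed) = 1260 kJ
ΔH = Σ(broken) − Σ(formed) = 1432 − 1260 = +172 kJ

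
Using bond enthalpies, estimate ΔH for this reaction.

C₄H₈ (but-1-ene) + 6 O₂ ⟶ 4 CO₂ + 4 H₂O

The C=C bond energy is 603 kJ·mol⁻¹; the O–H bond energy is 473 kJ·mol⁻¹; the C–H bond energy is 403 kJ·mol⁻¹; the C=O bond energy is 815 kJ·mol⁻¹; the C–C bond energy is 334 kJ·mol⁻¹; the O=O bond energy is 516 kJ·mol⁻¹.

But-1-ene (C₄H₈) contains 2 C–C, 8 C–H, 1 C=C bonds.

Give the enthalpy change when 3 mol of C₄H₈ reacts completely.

Bonds broken (reactants):
  C–C: 2 × 334 = 668
  C–H: 8 × 403 = 3224
  C=C: 1 × 603 = 603
  O=O: 6 × 516 = 3096
  Σ(broken) = 7591 kJ
Bonds formed (products):
  C=O: 8 × 815 = 6520
  O–H: 8 × 473 = 3784
  Σ(formed) = 10304 kJ
ΔH = Σ(broken) − Σ(formed) = 7591 − 10304 = −2713 kJ
For 3× the reaction as written: 3 × (−2713) = −8139 kJ

ΔH = −8139 kJ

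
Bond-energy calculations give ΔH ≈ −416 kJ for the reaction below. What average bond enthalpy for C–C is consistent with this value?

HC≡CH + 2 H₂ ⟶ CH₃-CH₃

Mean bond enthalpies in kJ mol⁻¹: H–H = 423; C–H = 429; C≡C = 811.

Let D be the C–C bond energy.
Σ(broken) = 1×811 + 2×429 + 2×423 = 2515
Σ(formed) = 1×D + 6×429 = 2574 + D
ΔH = Σ(broken) − Σ(formed) = (2515) − (2574 + D) = −59 − D
Setting this equal to −416 kJ gives D = 357 kJ/mol.

D(C–C) ≈ 357 kJ/mol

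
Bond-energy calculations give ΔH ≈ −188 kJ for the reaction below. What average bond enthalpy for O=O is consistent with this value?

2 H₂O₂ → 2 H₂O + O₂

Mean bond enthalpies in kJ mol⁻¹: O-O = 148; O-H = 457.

Let D be the O=O bond energy.
Σ(broken) = 4×457 + 2×148 = 2124
Σ(formed) = 4×457 + 1×D = 1828 + D
ΔH = Σ(broken) − Σ(formed) = (2124) − (1828 + D) = +296 − D
Setting this equal to −188 kJ gives D = 484 kJ/mol.

D(O=O) ≈ 484 kJ/mol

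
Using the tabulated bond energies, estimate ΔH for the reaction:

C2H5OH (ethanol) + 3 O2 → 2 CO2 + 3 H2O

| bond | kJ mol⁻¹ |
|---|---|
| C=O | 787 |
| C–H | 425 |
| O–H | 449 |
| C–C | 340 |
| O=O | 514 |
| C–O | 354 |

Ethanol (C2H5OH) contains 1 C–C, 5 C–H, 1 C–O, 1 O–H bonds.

ΔH ≈ −1032 kJ

Bonds broken (reactants):
  C–C: 1 × 340 = 340
  C–H: 5 × 425 = 2125
  C–O: 1 × 354 = 354
  O–H: 1 × 449 = 449
  O=O: 3 × 514 = 1542
  Σ(broken) = 4810 kJ
Bonds formed (products):
  C=O: 4 × 787 = 3148
  O–H: 6 × 449 = 2694
  Σ(formed) = 5842 kJ
ΔH = Σ(broken) − Σ(formed) = 4810 − 5842 = −1032 kJ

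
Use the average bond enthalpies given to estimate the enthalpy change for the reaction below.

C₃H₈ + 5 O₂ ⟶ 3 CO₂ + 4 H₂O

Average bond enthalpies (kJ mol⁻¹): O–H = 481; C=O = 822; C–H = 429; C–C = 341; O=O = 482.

Bonds broken (reactants):
  C–C: 2 × 341 = 682
  C–H: 8 × 429 = 3432
  O=O: 5 × 482 = 2410
  Σ(broken) = 6524 kJ
Bonds formed (products):
  C=O: 6 × 822 = 4932
  O–H: 8 × 481 = 3848
  Σ(formed) = 8780 kJ
ΔH = Σ(broken) − Σ(formed) = 6524 − 8780 = −2256 kJ

ΔH ≈ −2256 kJ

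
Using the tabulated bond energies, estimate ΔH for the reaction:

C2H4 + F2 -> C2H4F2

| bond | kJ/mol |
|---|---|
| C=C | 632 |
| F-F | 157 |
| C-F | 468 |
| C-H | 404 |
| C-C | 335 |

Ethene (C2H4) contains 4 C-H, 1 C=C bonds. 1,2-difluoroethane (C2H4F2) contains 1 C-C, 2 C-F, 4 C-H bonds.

ΔH ≈ −482 kJ

Bonds broken (reactants):
  C-H: 4 × 404 = 1616
  C=C: 1 × 632 = 632
  F-F: 1 × 157 = 157
  Σ(broken) = 2405 kJ
Bonds formed (products):
  C-C: 1 × 335 = 335
  C-F: 2 × 468 = 936
  C-H: 4 × 404 = 1616
  Σ(formed) = 2887 kJ
ΔH = Σ(broken) − Σ(formed) = 2405 − 2887 = −482 kJ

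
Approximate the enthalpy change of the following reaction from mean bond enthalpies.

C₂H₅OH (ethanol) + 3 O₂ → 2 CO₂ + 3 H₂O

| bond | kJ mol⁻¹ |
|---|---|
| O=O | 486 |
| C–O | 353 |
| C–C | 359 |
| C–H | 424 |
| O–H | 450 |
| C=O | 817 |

Bonds broken (reactants):
  C–C: 1 × 359 = 359
  C–H: 5 × 424 = 2120
  C–O: 1 × 353 = 353
  O–H: 1 × 450 = 450
  O=O: 3 × 486 = 1458
  Σ(broken) = 4740 kJ
Bonds formed (products):
  C=O: 4 × 817 = 3268
  O–H: 6 × 450 = 2700
  Σ(formed) = 5968 kJ
ΔH = Σ(broken) − Σ(formed) = 4740 − 5968 = −1228 kJ

ΔH ≈ −1228 kJ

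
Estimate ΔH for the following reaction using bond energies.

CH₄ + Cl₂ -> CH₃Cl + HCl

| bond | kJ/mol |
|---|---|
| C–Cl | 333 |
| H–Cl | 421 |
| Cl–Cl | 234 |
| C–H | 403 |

Bonds broken (reactants):
  C–H: 4 × 403 = 1612
  Cl–Cl: 1 × 234 = 234
  Σ(broken) = 1846 kJ
Bonds formed (products):
  C–Cl: 1 × 333 = 333
  C–H: 3 × 403 = 1209
  H–Cl: 1 × 421 = 421
  Σ(formed) = 1963 kJ
ΔH = Σ(broken) − Σ(formed) = 1846 − 1963 = −117 kJ

ΔH ≈ −117 kJ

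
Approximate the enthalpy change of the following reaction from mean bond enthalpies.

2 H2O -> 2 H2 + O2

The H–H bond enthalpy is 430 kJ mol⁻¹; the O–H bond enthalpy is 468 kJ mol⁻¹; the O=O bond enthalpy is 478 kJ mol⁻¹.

Bonds broken (reactants):
  O–H: 4 × 468 = 1872
  Σ(broken) = 1872 kJ
Bonds formed (products):
  H–H: 2 × 430 = 860
  O=O: 1 × 478 = 478
  Σ(formed) = 1338 kJ
ΔH = Σ(broken) − Σ(formed) = 1872 − 1338 = +534 kJ

ΔH ≈ +534 kJ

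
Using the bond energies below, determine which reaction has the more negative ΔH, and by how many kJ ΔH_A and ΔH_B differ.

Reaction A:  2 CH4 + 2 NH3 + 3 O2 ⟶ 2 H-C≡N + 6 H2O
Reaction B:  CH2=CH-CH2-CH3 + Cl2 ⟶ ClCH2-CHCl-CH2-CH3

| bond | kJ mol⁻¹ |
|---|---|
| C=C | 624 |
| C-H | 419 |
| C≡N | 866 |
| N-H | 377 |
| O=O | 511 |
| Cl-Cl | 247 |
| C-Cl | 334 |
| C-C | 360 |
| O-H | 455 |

Reaction A:
  Bonds broken (reactants):
    C-H: 8 × 419 = 3352
    N-H: 6 × 377 = 2262
    O=O: 3 × 511 = 1533
    Σ(broken) = 7147 kJ
  Bonds formed (products):
    C≡N: 2 × 866 = 1732
    C-H: 2 × 419 = 838
    O-H: 12 × 455 = 5460
    Σ(formed) = 8030 kJ
  ΔH_A = 7147 − 8030 = −883 kJ
Reaction B:
  Bonds broken (reactants):
    C-C: 2 × 360 = 720
    C-H: 8 × 419 = 3352
    C=C: 1 × 624 = 624
    Cl-Cl: 1 × 247 = 247
    Σ(broken) = 4943 kJ
  Bonds formed (products):
    C-C: 3 × 360 = 1080
    C-Cl: 2 × 334 = 668
    C-H: 8 × 419 = 3352
    Σ(formed) = 5100 kJ
  ΔH_B = 4943 − 5100 = −157 kJ
ΔH_A − ΔH_B = −726 kJ, so reaction A has the more negative ΔH; |ΔH_A − ΔH_B| = 726 kJ.

Reaction A, by 726 kJ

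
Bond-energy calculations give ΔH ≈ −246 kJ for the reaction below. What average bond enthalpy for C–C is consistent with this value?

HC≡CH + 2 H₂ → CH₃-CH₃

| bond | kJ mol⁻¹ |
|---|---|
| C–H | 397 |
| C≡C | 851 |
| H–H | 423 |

Let D be the C–C bond energy.
Σ(broken) = 1×851 + 2×397 + 2×423 = 2491
Σ(formed) = 1×D + 6×397 = 2382 + D
ΔH = Σ(broken) − Σ(formed) = (2491) − (2382 + D) = +109 − D
Setting this equal to −246 kJ gives D = 355 kJ/mol.

D(C–C) ≈ 355 kJ/mol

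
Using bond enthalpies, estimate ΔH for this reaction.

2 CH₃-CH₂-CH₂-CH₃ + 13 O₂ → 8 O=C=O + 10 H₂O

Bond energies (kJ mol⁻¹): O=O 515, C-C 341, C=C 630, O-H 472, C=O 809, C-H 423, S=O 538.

ΔH ≈ −5183 kJ

Bonds broken (reactants):
  C-C: 6 × 341 = 2046
  C-H: 20 × 423 = 8460
  O=O: 13 × 515 = 6695
  Σ(broken) = 17201 kJ
Bonds formed (products):
  C=O: 16 × 809 = 12944
  O-H: 20 × 472 = 9440
  Σ(formed) = 22384 kJ
ΔH = Σ(broken) − Σ(formed) = 17201 − 22384 = −5183 kJ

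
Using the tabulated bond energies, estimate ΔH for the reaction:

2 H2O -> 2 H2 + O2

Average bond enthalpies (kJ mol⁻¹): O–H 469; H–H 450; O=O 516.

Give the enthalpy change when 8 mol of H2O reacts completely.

ΔH = +1840 kJ

Bonds broken (reactants):
  O–H: 4 × 469 = 1876
  Σ(broken) = 1876 kJ
Bonds formed (products):
  H–H: 2 × 450 = 900
  O=O: 1 × 516 = 516
  Σ(formed) = 1416 kJ
ΔH = Σ(broken) − Σ(formed) = 1876 − 1416 = +460 kJ
For 4× the reaction as written: 4 × (+460) = +1840 kJ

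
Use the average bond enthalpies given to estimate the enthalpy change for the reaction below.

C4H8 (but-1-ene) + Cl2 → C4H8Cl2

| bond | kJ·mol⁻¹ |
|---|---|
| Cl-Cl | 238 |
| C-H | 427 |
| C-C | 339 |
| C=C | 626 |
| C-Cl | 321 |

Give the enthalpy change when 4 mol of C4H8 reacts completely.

ΔH = −468 kJ

Bonds broken (reactants):
  C-C: 2 × 339 = 678
  C-H: 8 × 427 = 3416
  C=C: 1 × 626 = 626
  Cl-Cl: 1 × 238 = 238
  Σ(broken) = 4958 kJ
Bonds formed (products):
  C-C: 3 × 339 = 1017
  C-Cl: 2 × 321 = 642
  C-H: 8 × 427 = 3416
  Σ(formed) = 5075 kJ
ΔH = Σ(broken) − Σ(formed) = 4958 − 5075 = −117 kJ
For 4× the reaction as written: 4 × (−117) = −468 kJ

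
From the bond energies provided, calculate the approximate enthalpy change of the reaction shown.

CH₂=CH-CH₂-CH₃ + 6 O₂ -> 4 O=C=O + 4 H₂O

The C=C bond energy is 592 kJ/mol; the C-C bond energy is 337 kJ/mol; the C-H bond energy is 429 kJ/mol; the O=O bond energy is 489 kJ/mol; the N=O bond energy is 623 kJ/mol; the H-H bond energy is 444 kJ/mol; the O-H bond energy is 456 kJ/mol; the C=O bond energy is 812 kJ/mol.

Bonds broken (reactants):
  C-C: 2 × 337 = 674
  C-H: 8 × 429 = 3432
  C=C: 1 × 592 = 592
  O=O: 6 × 489 = 2934
  Σ(broken) = 7632 kJ
Bonds formed (products):
  C=O: 8 × 812 = 6496
  O-H: 8 × 456 = 3648
  Σ(formed) = 10144 kJ
ΔH = Σ(broken) − Σ(formed) = 7632 − 10144 = −2512 kJ

ΔH ≈ −2512 kJ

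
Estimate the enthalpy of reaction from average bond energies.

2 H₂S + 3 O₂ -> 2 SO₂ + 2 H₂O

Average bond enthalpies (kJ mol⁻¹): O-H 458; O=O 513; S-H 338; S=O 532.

Bonds broken (reactants):
  O=O: 3 × 513 = 1539
  S-H: 4 × 338 = 1352
  Σ(broken) = 2891 kJ
Bonds formed (products):
  O-H: 4 × 458 = 1832
  S=O: 4 × 532 = 2128
  Σ(formed) = 3960 kJ
ΔH = Σ(broken) − Σ(formed) = 2891 − 3960 = −1069 kJ

ΔH ≈ −1069 kJ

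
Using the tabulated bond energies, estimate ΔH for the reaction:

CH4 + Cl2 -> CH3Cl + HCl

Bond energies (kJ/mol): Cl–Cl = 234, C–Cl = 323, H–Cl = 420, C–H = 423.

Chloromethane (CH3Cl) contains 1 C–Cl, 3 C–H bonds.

Bonds broken (reactants):
  C–H: 4 × 423 = 1692
  Cl–Cl: 1 × 234 = 234
  Σ(broken) = 1926 kJ
Bonds formed (products):
  C–Cl: 1 × 323 = 323
  C–H: 3 × 423 = 1269
  H–Cl: 1 × 420 = 420
  Σ(formed) = 2012 kJ
ΔH = Σ(broken) − Σ(formed) = 1926 − 2012 = −86 kJ

ΔH ≈ −86 kJ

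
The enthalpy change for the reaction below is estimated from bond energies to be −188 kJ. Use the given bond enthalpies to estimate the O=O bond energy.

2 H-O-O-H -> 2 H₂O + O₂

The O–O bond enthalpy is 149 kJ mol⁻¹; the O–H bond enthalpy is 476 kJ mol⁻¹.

Let D be the O=O bond energy.
Σ(broken) = 4×476 + 2×149 = 2202
Σ(formed) = 4×476 + 1×D = 1904 + D
ΔH = Σ(broken) − Σ(formed) = (2202) − (1904 + D) = +298 − D
Setting this equal to −188 kJ gives D = 486 kJ/mol.

D(O=O) ≈ 486 kJ/mol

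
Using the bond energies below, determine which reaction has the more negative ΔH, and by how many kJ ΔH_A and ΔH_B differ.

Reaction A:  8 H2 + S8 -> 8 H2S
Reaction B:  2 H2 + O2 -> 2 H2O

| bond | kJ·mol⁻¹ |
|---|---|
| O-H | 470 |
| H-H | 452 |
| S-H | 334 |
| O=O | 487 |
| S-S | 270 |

Reaction A:
  Bonds broken (reactants):
    H-H: 8 × 452 = 3616
    S-S: 8 × 270 = 2160
    Σ(broken) = 5776 kJ
  Bonds formed (products):
    S-H: 16 × 334 = 5344
    Σ(formed) = 5344 kJ
  ΔH_A = 5776 − 5344 = +432 kJ
Reaction B:
  Bonds broken (reactants):
    H-H: 2 × 452 = 904
    O=O: 1 × 487 = 487
    Σ(broken) = 1391 kJ
  Bonds formed (products):
    O-H: 4 × 470 = 1880
    Σ(formed) = 1880 kJ
  ΔH_B = 1391 − 1880 = −489 kJ
ΔH_A − ΔH_B = +921 kJ, so reaction B has the more negative ΔH; |ΔH_A − ΔH_B| = 921 kJ.

Reaction B, by 921 kJ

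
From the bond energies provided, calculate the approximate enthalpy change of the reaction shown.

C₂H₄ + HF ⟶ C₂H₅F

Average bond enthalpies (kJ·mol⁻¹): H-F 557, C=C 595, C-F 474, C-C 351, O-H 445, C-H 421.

ΔH ≈ −94 kJ

Bonds broken (reactants):
  C-H: 4 × 421 = 1684
  C=C: 1 × 595 = 595
  H-F: 1 × 557 = 557
  Σ(broken) = 2836 kJ
Bonds formed (products):
  C-C: 1 × 351 = 351
  C-F: 1 × 474 = 474
  C-H: 5 × 421 = 2105
  Σ(formed) = 2930 kJ
ΔH = Σ(broken) − Σ(formed) = 2836 − 2930 = −94 kJ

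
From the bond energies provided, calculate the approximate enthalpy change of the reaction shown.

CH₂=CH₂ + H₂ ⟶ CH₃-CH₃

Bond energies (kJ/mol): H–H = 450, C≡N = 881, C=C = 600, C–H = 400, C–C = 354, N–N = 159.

ΔH ≈ −104 kJ

Bonds broken (reactants):
  C–H: 4 × 400 = 1600
  C=C: 1 × 600 = 600
  H–H: 1 × 450 = 450
  Σ(broken) = 2650 kJ
Bonds formed (products):
  C–C: 1 × 354 = 354
  C–H: 6 × 400 = 2400
  Σ(formed) = 2754 kJ
ΔH = Σ(broken) − Σ(formed) = 2650 − 2754 = −104 kJ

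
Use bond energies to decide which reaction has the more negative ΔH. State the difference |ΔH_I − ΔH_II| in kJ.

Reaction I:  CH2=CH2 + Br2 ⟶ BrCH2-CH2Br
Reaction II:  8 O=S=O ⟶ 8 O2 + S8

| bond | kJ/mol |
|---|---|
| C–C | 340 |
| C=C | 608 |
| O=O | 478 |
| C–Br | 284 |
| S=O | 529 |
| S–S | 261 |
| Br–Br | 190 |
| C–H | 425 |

Reaction I, by 2662 kJ

Reaction I:
  Bonds broken (reactants):
    Br–Br: 1 × 190 = 190
    C–H: 4 × 425 = 1700
    C=C: 1 × 608 = 608
    Σ(broken) = 2498 kJ
  Bonds formed (products):
    C–Br: 2 × 284 = 568
    C–C: 1 × 340 = 340
    C–H: 4 × 425 = 1700
    Σ(formed) = 2608 kJ
  ΔH_I = 2498 − 2608 = −110 kJ
Reaction II:
  Bonds broken (reactants):
    S=O: 16 × 529 = 8464
    Σ(broken) = 8464 kJ
  Bonds formed (products):
    O=O: 8 × 478 = 3824
    S–S: 8 × 261 = 2088
    Σ(formed) = 5912 kJ
  ΔH_II = 8464 − 5912 = +2552 kJ
ΔH_I − ΔH_II = −2662 kJ, so reaction I has the more negative ΔH; |ΔH_I − ΔH_II| = 2662 kJ.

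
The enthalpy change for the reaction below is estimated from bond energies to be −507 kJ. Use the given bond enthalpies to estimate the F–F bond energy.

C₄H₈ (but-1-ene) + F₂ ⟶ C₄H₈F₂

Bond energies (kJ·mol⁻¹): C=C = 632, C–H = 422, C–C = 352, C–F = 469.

D(F–F) ≈ 151 kJ/mol

Let D be the F–F bond energy.
Σ(broken) = 2×352 + 8×422 + 1×632 + 1×D = 4712 + D
Σ(formed) = 3×352 + 2×469 + 8×422 = 5370
ΔH = Σ(broken) − Σ(formed) = (4712 + D) − (5370) = −658 + D
Setting this equal to −507 kJ gives D = 151 kJ/mol.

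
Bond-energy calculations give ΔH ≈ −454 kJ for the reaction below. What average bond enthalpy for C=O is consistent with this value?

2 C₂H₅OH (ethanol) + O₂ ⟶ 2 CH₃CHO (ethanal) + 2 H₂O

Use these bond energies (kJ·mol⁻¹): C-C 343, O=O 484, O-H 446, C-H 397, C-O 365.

Let D be the C=O bond energy.
Σ(broken) = 2×343 + 10×397 + 2×365 + 2×446 + 1×484 = 6762
Σ(formed) = 2×343 + 8×397 + 2×D + 4×446 = 5646 + 2D
ΔH = Σ(broken) − Σ(formed) = (6762) − (5646 + 2D) = +1116 − 2D
Setting this equal to −454 kJ gives 2D = 1570, so D = 785 kJ/mol.

D(C=O) ≈ 785 kJ/mol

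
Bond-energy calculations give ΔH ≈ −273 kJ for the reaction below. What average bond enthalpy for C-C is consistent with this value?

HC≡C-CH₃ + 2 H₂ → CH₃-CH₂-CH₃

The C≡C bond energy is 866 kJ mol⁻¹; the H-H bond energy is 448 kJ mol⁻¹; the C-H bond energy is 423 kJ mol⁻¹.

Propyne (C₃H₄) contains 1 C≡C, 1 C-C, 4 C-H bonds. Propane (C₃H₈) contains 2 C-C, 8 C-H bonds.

D(C-C) ≈ 343 kJ/mol

Let D be the C-C bond energy.
Σ(broken) = 1×866 + 1×D + 4×423 + 2×448 = 3454 + D
Σ(formed) = 2×D + 8×423 = 3384 + 2D
ΔH = Σ(broken) − Σ(formed) = (3454 + D) − (3384 + 2D) = +70 − D
Setting this equal to −273 kJ gives D = 343 kJ/mol.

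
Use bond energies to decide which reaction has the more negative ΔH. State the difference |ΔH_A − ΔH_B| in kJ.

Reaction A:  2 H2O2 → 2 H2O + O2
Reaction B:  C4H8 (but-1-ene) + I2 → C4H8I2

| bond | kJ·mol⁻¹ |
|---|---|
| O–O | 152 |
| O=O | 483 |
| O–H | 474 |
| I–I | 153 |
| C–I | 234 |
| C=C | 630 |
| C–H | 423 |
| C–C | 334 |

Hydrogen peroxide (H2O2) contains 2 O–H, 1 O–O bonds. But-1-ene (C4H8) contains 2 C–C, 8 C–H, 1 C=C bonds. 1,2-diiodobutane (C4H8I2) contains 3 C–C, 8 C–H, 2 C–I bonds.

Reaction A, by 160 kJ

Reaction A:
  Bonds broken (reactants):
    O–H: 4 × 474 = 1896
    O–O: 2 × 152 = 304
    Σ(broken) = 2200 kJ
  Bonds formed (products):
    O–H: 4 × 474 = 1896
    O=O: 1 × 483 = 483
    Σ(formed) = 2379 kJ
  ΔH_A = 2200 − 2379 = −179 kJ
Reaction B:
  Bonds broken (reactants):
    C–C: 2 × 334 = 668
    C–H: 8 × 423 = 3384
    C=C: 1 × 630 = 630
    I–I: 1 × 153 = 153
    Σ(broken) = 4835 kJ
  Bonds formed (products):
    C–C: 3 × 334 = 1002
    C–H: 8 × 423 = 3384
    C–I: 2 × 234 = 468
    Σ(formed) = 4854 kJ
  ΔH_B = 4835 − 4854 = −19 kJ
ΔH_A − ΔH_B = −160 kJ, so reaction A has the more negative ΔH; |ΔH_A − ΔH_B| = 160 kJ.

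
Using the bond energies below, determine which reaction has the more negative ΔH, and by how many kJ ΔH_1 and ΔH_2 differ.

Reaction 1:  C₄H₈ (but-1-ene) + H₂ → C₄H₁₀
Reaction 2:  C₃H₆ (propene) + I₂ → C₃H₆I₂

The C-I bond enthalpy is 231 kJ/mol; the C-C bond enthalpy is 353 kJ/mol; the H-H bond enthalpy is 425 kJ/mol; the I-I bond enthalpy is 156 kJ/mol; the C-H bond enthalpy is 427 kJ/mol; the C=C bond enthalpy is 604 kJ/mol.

Reaction 1:
  Bonds broken (reactants):
    C-C: 2 × 353 = 706
    C-H: 8 × 427 = 3416
    C=C: 1 × 604 = 604
    H-H: 1 × 425 = 425
    Σ(broken) = 5151 kJ
  Bonds formed (products):
    C-C: 3 × 353 = 1059
    C-H: 10 × 427 = 4270
    Σ(formed) = 5329 kJ
  ΔH_1 = 5151 − 5329 = −178 kJ
Reaction 2:
  Bonds broken (reactants):
    C-C: 1 × 353 = 353
    C-H: 6 × 427 = 2562
    C=C: 1 × 604 = 604
    I-I: 1 × 156 = 156
    Σ(broken) = 3675 kJ
  Bonds formed (products):
    C-C: 2 × 353 = 706
    C-H: 6 × 427 = 2562
    C-I: 2 × 231 = 462
    Σ(formed) = 3730 kJ
  ΔH_2 = 3675 − 3730 = −55 kJ
ΔH_1 − ΔH_2 = −123 kJ, so reaction 1 has the more negative ΔH; |ΔH_1 − ΔH_2| = 123 kJ.

Reaction 1, by 123 kJ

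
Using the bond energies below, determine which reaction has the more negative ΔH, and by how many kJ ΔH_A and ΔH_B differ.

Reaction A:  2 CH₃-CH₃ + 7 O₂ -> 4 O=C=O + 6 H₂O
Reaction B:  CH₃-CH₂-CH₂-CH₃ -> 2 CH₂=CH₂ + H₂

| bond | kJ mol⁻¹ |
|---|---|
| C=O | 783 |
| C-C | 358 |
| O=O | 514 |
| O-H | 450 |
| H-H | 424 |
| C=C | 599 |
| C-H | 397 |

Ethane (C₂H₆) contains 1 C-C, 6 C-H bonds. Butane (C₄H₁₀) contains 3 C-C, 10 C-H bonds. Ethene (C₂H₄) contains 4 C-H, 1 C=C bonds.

Reaction A, by 2832 kJ

Reaction A:
  Bonds broken (reactants):
    C-C: 2 × 358 = 716
    C-H: 12 × 397 = 4764
    O=O: 7 × 514 = 3598
    Σ(broken) = 9078 kJ
  Bonds formed (products):
    C=O: 8 × 783 = 6264
    O-H: 12 × 450 = 5400
    Σ(formed) = 11664 kJ
  ΔH_A = 9078 − 11664 = −2586 kJ
Reaction B:
  Bonds broken (reactants):
    C-C: 3 × 358 = 1074
    C-H: 10 × 397 = 3970
    Σ(broken) = 5044 kJ
  Bonds formed (products):
    C-H: 8 × 397 = 3176
    C=C: 2 × 599 = 1198
    H-H: 1 × 424 = 424
    Σ(formed) = 4798 kJ
  ΔH_B = 5044 − 4798 = +246 kJ
ΔH_A − ΔH_B = −2832 kJ, so reaction A has the more negative ΔH; |ΔH_A − ΔH_B| = 2832 kJ.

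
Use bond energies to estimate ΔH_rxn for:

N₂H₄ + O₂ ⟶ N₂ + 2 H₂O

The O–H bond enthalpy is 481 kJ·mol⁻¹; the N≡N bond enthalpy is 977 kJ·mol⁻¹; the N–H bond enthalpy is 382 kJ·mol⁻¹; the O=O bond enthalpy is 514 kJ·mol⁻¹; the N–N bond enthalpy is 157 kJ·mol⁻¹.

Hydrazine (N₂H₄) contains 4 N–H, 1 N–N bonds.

Bonds broken (reactants):
  N–H: 4 × 382 = 1528
  N–N: 1 × 157 = 157
  O=O: 1 × 514 = 514
  Σ(broken) = 2199 kJ
Bonds formed (products):
  N≡N: 1 × 977 = 977
  O–H: 4 × 481 = 1924
  Σ(formed) = 2901 kJ
ΔH = Σ(broken) − Σ(formed) = 2199 − 2901 = −702 kJ

ΔH ≈ −702 kJ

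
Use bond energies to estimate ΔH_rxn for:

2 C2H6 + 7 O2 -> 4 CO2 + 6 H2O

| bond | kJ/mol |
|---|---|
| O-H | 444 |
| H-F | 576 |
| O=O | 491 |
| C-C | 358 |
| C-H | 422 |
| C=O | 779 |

Bonds broken (reactants):
  C-C: 2 × 358 = 716
  C-H: 12 × 422 = 5064
  O=O: 7 × 491 = 3437
  Σ(broken) = 9217 kJ
Bonds formed (products):
  C=O: 8 × 779 = 6232
  O-H: 12 × 444 = 5328
  Σ(formed) = 11560 kJ
ΔH = Σ(broken) − Σ(formed) = 9217 − 11560 = −2343 kJ

ΔH ≈ −2343 kJ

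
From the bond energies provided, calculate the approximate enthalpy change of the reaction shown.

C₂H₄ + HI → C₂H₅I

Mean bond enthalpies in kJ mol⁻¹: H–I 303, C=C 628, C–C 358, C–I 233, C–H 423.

ΔH ≈ −83 kJ

Bonds broken (reactants):
  C–H: 4 × 423 = 1692
  C=C: 1 × 628 = 628
  H–I: 1 × 303 = 303
  Σ(broken) = 2623 kJ
Bonds formed (products):
  C–C: 1 × 358 = 358
  C–H: 5 × 423 = 2115
  C–I: 1 × 233 = 233
  Σ(formed) = 2706 kJ
ΔH = Σ(broken) − Σ(formed) = 2623 − 2706 = −83 kJ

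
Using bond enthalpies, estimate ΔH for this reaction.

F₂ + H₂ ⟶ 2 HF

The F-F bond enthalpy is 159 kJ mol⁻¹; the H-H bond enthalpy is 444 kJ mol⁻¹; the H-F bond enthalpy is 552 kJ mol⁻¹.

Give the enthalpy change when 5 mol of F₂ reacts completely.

ΔH = −2505 kJ

Bonds broken (reactants):
  F-F: 1 × 159 = 159
  H-H: 1 × 444 = 444
  Σ(broken) = 603 kJ
Bonds formed (products):
  H-F: 2 × 552 = 1104
  Σ(formed) = 1104 kJ
ΔH = Σ(broken) − Σ(formed) = 603 − 1104 = −501 kJ
For 5× the reaction as written: 5 × (−501) = −2505 kJ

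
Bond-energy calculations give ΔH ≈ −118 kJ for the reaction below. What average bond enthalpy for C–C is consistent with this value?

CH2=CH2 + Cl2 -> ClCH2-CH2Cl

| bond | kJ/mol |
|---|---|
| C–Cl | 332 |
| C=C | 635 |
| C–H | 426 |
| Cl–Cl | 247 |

Let D be the C–C bond energy.
Σ(broken) = 4×426 + 1×635 + 1×247 = 2586
Σ(formed) = 1×D + 2×332 + 4×426 = 2368 + D
ΔH = Σ(broken) − Σ(formed) = (2586) − (2368 + D) = +218 − D
Setting this equal to −118 kJ gives D = 336 kJ/mol.

D(C–C) ≈ 336 kJ/mol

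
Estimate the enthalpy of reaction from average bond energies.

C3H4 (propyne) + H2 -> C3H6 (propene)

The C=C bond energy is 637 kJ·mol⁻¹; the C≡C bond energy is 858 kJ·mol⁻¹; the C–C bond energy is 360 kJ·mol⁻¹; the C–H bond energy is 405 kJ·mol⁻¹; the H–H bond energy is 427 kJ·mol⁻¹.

Bonds broken (reactants):
  C≡C: 1 × 858 = 858
  C–C: 1 × 360 = 360
  C–H: 4 × 405 = 1620
  H–H: 1 × 427 = 427
  Σ(broken) = 3265 kJ
Bonds formed (products):
  C–C: 1 × 360 = 360
  C–H: 6 × 405 = 2430
  C=C: 1 × 637 = 637
  Σ(formed) = 3427 kJ
ΔH = Σ(broken) − Σ(formed) = 3265 − 3427 = −162 kJ

ΔH ≈ −162 kJ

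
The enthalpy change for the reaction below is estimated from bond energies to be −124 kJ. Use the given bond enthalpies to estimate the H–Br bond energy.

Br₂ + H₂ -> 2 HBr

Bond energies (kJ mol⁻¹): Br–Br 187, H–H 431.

D(H–Br) ≈ 371 kJ/mol

Let D be the H–Br bond energy.
Σ(broken) = 1×187 + 1×431 = 618
Σ(formed) = 2×D = 2D
ΔH = Σ(broken) − Σ(formed) = (618) − (2D) = +618 − 2D
Setting this equal to −124 kJ gives 2D = 742, so D = 371 kJ/mol.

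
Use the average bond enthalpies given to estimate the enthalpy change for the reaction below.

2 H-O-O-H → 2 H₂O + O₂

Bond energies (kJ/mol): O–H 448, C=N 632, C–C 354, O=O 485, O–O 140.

ΔH ≈ −205 kJ

Bonds broken (reactants):
  O–H: 4 × 448 = 1792
  O–O: 2 × 140 = 280
  Σ(broken) = 2072 kJ
Bonds formed (products):
  O–H: 4 × 448 = 1792
  O=O: 1 × 485 = 485
  Σ(formed) = 2277 kJ
ΔH = Σ(broken) − Σ(formed) = 2072 − 2277 = −205 kJ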